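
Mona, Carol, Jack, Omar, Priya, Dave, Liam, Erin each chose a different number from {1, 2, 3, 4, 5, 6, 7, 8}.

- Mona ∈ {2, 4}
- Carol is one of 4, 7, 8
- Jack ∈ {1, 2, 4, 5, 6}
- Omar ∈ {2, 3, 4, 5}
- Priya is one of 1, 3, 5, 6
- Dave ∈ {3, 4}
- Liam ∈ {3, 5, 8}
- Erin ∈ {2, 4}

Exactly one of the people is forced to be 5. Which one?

Omar

The 8 variables draw from only 8 values {1, 2, 3, 4, 5, 6, 7, 8}, so each is used; only Carol can be 7, hence Carol = 7.
The 7 still-open variables together cover exactly {1, 2, 3, 4, 5, 6, 8} — 7 values for 7 variables — and 8 appears only in Liam's list, so Liam = 8.
Mona and Erin share exactly the 2 values {2, 4}; by pigeonhole those values go to them, so strike 2, 4 from Jack, Omar, Dave.
Dave has just one choice, so Dave = 3. Eliminate 3 elsewhere: Omar, Priya.
So 5 goes to Omar.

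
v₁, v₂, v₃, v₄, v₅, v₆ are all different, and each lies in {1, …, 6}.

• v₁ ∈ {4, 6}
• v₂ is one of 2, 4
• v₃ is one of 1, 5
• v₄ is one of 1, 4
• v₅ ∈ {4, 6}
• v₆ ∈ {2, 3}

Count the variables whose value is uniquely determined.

The 6 variables draw from only 6 values {1, 2, 3, 4, 5, 6}, so each is used; only v₆ can be 3, hence v₆ = 3.
The 5 still-open variables together cover exactly {1, 2, 4, 5, 6} — 5 values for 5 variables — and 2 appears only in v₂'s list, so v₂ = 2.
The 4 still-open variables together cover exactly {1, 4, 5, 6} — 4 values for 4 variables — and 5 appears only in v₃'s list, so v₃ = 5.
The 3 still-open variables draw from only 3 values {1, 4, 6}, so each is used; only v₄ can be 1, hence v₄ = 1.
Determined: v₂=2, v₃=5, v₄=1, v₆=3. The other variables each still have more than one consistent value. That makes 4.

4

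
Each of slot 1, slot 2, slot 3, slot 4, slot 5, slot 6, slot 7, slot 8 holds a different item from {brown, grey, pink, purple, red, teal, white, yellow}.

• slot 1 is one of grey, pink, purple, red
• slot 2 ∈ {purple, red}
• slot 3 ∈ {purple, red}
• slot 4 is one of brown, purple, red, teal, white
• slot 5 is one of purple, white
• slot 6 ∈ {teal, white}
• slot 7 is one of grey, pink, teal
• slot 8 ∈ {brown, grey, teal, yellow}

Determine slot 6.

The 8 variables draw from only 8 values {brown, grey, pink, purple, red, teal, white, yellow}, so each is used; only slot 8 can be yellow, hence slot 8 = yellow.
Among the 7 still-open variables, brown fits only slot 4 (and all 7 values in {brown, grey, pink, purple, red, teal, white} must be used), so slot 4 = brown.
slot 2 and slot 3 share exactly the 2 values {purple, red}; by pigeonhole those values go to them, so strike purple, red from slot 1, slot 5.
slot 5 has just one choice, so slot 5 = white. So slot 6 can't be white.
So slot 6 = teal.

teal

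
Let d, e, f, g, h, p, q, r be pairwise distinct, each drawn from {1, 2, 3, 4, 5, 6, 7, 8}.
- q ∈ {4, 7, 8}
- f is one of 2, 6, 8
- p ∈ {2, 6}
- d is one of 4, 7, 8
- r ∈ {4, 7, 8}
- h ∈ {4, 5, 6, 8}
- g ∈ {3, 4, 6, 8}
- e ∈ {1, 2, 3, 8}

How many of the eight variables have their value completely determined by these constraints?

The 8 variables draw from only 8 values {1, 2, 3, 4, 5, 6, 7, 8}, so each is used; only e can be 1, hence e = 1.
The 7 still-open variables together cover exactly {2, 3, 4, 5, 6, 7, 8} — 7 values for 7 variables — and 3 appears only in g's list, so g = 3.
The 6 still-open variables draw from only 6 values {2, 4, 5, 6, 7, 8}, so each is used; only h can be 5, hence h = 5.
d, q, r share exactly the 3 values {4, 7, 8}; by pigeonhole those values go to them, so strike 4, 7, 8 from f.
Determined: e=1, g=3, h=5. The other variables each still have more than one consistent value. That makes 3.

3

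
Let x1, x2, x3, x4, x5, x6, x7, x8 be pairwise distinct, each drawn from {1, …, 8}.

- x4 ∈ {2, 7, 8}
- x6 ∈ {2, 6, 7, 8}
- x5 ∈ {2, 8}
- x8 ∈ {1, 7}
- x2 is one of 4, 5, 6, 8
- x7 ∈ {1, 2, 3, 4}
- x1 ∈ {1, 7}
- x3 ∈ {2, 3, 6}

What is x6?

Among the 8 variables, 5 fits only x2 (and all 8 values in {1, 2, 3, 4, 5, 6, 7, 8} must be used), so x2 = 5.
The 7 still-open variables together cover exactly {1, 2, 3, 4, 6, 7, 8} — 7 values for 7 variables — and 4 appears only in x7's list, so x7 = 4.
Among the 6 still-open variables, 3 fits only x3 (and all 6 values in {1, 2, 3, 6, 7, 8} must be used), so x3 = 3.
The 5 still-open variables together cover exactly {1, 2, 6, 7, 8} — 5 values for 5 variables — and 6 appears only in x6's list, so x6 = 6.

6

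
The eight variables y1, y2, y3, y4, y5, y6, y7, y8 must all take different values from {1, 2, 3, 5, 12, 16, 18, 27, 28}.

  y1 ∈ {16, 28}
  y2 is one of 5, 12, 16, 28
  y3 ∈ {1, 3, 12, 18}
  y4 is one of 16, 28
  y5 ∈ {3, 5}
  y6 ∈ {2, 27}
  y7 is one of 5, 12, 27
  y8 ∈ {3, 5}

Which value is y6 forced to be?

2

y1 and y4 share exactly the 2 values {16, 28}; by pigeonhole those values go to them, so strike 16, 28 from y2.
y5 and y8 share exactly the 2 values {3, 5}; by pigeonhole those values go to them, so strike 3, 5 from y2, y3, y7.
y2 has just one choice, so y2 = 12. Remove 12 from y3, y7.
y7 has just one choice, so y7 = 27. So y6 can't be 27.
So y6 = 2.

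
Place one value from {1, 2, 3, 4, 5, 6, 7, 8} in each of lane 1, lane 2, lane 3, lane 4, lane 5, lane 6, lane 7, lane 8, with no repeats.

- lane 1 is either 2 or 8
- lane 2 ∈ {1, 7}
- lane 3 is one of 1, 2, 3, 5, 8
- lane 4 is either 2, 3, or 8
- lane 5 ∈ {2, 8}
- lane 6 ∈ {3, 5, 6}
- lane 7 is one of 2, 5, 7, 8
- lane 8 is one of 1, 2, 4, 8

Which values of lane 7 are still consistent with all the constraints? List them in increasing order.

5, 7

Among the 8 variables, 4 fits only lane 8 (and all 8 values in {1, 2, 3, 4, 5, 6, 7, 8} must be used), so lane 8 = 4.
The 7 still-open variables draw from only 7 values {1, 2, 3, 5, 6, 7, 8}, so each is used; only lane 6 can be 6, hence lane 6 = 6.
lane 1 and lane 5 share exactly the 2 values {2, 8}; by pigeonhole those values go to them, so strike 2, 8 from lane 3, lane 4, lane 7.
That leaves lane 4 = 3. Remove 3 from lane 3.
No further eliminations apply; lane 7 can still be any of 5, 7.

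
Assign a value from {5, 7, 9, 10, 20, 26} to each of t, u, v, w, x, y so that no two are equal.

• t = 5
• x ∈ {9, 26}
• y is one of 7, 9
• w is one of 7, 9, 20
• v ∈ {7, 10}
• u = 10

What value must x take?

t has just one choice, so t = 5.
u must be 10 (only option left). Remove 10 from v.
v has just one choice, so v = 7. Eliminate 7 elsewhere: w, y.
y's domain is down to {9}, so y = 9. Remove 9 from w, x.
So x = 26.

26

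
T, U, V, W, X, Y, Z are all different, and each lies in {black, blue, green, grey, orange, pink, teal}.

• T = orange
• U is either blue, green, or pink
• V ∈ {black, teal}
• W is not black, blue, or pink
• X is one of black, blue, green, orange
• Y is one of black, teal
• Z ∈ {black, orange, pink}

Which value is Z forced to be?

T has just one choice, so T = orange. Remove orange from W, X, Z.
The 6 still-open variables draw from only 6 values {black, blue, green, grey, pink, teal}, so each is used; only W can be grey, hence W = grey.
V and Y share exactly the 2 values {black, teal}; by pigeonhole those values go to them, so strike black, teal from X, Z.
So Z = pink.

pink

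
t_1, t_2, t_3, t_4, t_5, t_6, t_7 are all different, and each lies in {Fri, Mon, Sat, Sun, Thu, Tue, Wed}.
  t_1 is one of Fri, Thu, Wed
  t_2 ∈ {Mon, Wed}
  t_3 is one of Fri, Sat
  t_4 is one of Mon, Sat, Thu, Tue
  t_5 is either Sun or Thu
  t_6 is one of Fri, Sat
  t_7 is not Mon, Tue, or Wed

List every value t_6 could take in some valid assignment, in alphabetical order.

Fri, Sat

The 7 variables draw from only 7 values {Fri, Mon, Sat, Sun, Thu, Tue, Wed}, so each is used; only t_4 can be Tue, hence t_4 = Tue.
Among the 6 still-open variables, Mon fits only t_2 (and all 6 values in {Fri, Mon, Sat, Sun, Thu, Wed} must be used), so t_2 = Mon.
Among the 5 still-open variables, Wed fits only t_1 (and all 5 values in {Fri, Sat, Sun, Thu, Wed} must be used), so t_1 = Wed.
The 2 variables t_3 and t_6 are confined to {Fri, Sat}, which locks those values in; drop them from t_7.
No further eliminations apply; t_6 can still be any of Fri, Sat.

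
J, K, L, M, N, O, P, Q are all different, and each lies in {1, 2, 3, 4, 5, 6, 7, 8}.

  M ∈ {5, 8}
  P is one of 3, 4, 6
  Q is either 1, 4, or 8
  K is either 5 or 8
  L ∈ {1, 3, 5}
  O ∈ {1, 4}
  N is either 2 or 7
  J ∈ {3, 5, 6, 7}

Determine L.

3

Among the 8 variables, 2 fits only N (and all 8 values in {1, 2, 3, 4, 5, 6, 7, 8} must be used), so N = 2.
The 7 still-open variables draw from only 7 values {1, 3, 4, 5, 6, 7, 8}, so each is used; only J can be 7, hence J = 7.
The 6 still-open variables draw from only 6 values {1, 3, 4, 5, 6, 8}, so each is used; only P can be 6, hence P = 6.
The 5 still-open variables together cover exactly {1, 3, 4, 5, 8} — 5 values for 5 variables — and 3 appears only in L's list, so L = 3.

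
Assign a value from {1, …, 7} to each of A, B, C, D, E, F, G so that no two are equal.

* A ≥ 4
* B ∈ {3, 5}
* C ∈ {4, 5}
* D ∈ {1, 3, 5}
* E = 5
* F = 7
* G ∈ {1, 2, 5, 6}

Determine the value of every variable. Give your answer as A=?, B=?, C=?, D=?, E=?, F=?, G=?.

E has just one choice, so E = 5. Eliminate 5 elsewhere: A, B, C, D, G.
F's domain is down to {7}, so F = 7. Remove 7 from A.
B has just one choice, so B = 3. Strike 3 from D.
That leaves C = 4. So A can't be 4.
D has just one choice, so D = 1. So G can't be 1.
A's domain is down to {6}, so A = 6. Remove 6 from G.
That leaves G = 2.

A=6, B=3, C=4, D=1, E=5, F=7, G=2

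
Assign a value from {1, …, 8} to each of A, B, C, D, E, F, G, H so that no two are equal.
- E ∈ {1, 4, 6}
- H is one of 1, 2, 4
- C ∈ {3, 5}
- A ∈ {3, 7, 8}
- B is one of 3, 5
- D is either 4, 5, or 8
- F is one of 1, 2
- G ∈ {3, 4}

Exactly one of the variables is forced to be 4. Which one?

Among the 8 variables, 6 fits only E (and all 8 values in {1, 2, 3, 4, 5, 6, 7, 8} must be used), so E = 6.
Among the 7 still-open variables, 7 fits only A (and all 7 values in {1, 2, 3, 4, 5, 7, 8} must be used), so A = 7.
The 6 still-open variables together cover exactly {1, 2, 3, 4, 5, 8} — 6 values for 6 variables — and 8 appears only in D's list, so D = 8.
B and C between them cover only {3, 5} — a naked pair. Remove those values from G.
So 4 goes to G.

G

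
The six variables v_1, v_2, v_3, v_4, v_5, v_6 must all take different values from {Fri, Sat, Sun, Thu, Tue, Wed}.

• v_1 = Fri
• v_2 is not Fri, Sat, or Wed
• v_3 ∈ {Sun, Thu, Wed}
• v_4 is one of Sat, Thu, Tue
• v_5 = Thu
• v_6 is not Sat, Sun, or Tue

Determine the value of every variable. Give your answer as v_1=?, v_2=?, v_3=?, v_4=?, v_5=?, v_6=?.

v_1 must be Fri (only option left). So v_6 can't be Fri.
v_5 has just one choice, so v_5 = Thu. Eliminate Thu elsewhere: v_2, v_3, v_4, v_6.
That leaves v_6 = Wed. Remove Wed from v_3.
v_3 must be Sun (only option left). So v_2 can't be Sun.
v_2's domain is down to {Tue}, so v_2 = Tue. Eliminate Tue elsewhere: v_4.
v_4's domain is down to {Sat}, so v_4 = Sat.

v_1=Fri, v_2=Tue, v_3=Sun, v_4=Sat, v_5=Thu, v_6=Wed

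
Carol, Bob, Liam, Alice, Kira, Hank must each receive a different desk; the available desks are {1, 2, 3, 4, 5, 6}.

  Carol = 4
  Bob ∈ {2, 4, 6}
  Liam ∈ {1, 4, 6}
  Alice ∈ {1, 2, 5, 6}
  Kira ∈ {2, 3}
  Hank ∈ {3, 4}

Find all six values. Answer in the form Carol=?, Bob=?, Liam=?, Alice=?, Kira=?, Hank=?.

Carol=4, Bob=6, Liam=1, Alice=5, Kira=2, Hank=3

Carol's domain is down to {4}, so Carol = 4. So Bob, Liam, Hank can't be 4.
Hank must be 3 (only option left). Eliminate 3 elsewhere: Kira.
Kira has just one choice, so Kira = 2. Remove 2 from Bob, Alice.
Bob has just one choice, so Bob = 6. Remove 6 from Liam, Alice.
Liam must be 1 (only option left). Strike 1 from Alice.
Alice has just one choice, so Alice = 5.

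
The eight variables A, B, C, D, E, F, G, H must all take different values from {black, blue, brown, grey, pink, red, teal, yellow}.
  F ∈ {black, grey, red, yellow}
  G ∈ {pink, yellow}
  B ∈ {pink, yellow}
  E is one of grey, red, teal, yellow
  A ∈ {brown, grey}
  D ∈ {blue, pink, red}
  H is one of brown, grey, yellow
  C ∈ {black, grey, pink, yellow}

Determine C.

The 8 variables together cover exactly {black, blue, brown, grey, pink, red, teal, yellow} — 8 values for 8 variables — and blue appears only in D's list, so D = blue.
The 7 still-open variables together cover exactly {black, brown, grey, pink, red, teal, yellow} — 7 values for 7 variables — and teal appears only in E's list, so E = teal.
The 6 still-open variables together cover exactly {black, brown, grey, pink, red, yellow} — 6 values for 6 variables — and red appears only in F's list, so F = red.
The 5 still-open variables together cover exactly {black, brown, grey, pink, yellow} — 5 values for 5 variables — and black appears only in C's list, so C = black.

black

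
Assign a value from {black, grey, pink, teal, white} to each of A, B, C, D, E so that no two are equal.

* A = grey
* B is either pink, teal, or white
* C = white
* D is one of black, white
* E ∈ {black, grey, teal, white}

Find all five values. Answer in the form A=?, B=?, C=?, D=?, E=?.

A=grey, B=pink, C=white, D=black, E=teal

A has just one choice, so A = grey. So E can't be grey.
C has just one choice, so C = white. Remove white from B, D, E.
That leaves D = black. Remove black from E.
E must be teal (only option left). Remove teal from B.
B has just one choice, so B = pink.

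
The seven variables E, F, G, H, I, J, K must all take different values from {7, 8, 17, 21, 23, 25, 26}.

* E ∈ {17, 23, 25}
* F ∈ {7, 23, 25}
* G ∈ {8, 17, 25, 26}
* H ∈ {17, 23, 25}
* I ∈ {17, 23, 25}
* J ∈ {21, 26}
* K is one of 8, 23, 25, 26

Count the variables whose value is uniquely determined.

2

The 7 variables together cover exactly {7, 8, 17, 21, 23, 25, 26} — 7 values for 7 variables — and 7 appears only in F's list, so F = 7.
Among the 6 still-open variables, 21 fits only J (and all 6 values in {8, 17, 21, 23, 25, 26} must be used), so J = 21.
The 3 variables E, H, I are confined to {17, 23, 25}, which locks those values in; drop them from G, K.
Determined: F=7, J=21. The other variables each still have more than one consistent value. That makes 2.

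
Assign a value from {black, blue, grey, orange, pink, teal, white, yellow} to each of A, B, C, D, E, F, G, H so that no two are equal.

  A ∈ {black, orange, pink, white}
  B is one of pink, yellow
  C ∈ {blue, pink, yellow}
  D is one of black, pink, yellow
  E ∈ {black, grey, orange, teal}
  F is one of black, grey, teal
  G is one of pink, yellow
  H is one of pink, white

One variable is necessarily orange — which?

Among the 8 variables, blue fits only C (and all 8 values in {black, blue, grey, orange, pink, teal, white, yellow} must be used), so C = blue.
B and G share exactly the 2 values {pink, yellow}; by pigeonhole those values go to them, so strike pink, yellow from A, D, H.
D has just one choice, so D = black. Strike black from A, E, F.
H must be white (only option left). So A can't be white.
So orange goes to A.

A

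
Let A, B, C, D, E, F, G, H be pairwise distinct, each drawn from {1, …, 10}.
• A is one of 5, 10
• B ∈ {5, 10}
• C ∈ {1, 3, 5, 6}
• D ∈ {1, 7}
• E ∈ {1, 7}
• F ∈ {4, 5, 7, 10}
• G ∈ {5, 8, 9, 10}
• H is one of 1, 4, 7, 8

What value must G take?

A and B share exactly the 2 values {5, 10}; by pigeonhole those values go to them, so strike 5, 10 from C, F, G.
D and E share exactly the 2 values {1, 7}; by pigeonhole those values go to them, so strike 1, 7 from C, F, H.
F has just one choice, so F = 4. Eliminate 4 elsewhere: H.
H has just one choice, so H = 8. So G can't be 8.
So G = 9.

9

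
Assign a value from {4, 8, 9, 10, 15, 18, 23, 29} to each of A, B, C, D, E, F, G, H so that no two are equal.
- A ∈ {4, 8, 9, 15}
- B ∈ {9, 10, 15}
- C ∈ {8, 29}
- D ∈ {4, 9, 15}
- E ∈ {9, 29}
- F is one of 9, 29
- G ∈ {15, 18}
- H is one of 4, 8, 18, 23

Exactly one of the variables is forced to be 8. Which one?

Among the 8 variables, 10 fits only B (and all 8 values in {4, 8, 9, 10, 15, 18, 23, 29} must be used), so B = 10.
The 7 still-open variables together cover exactly {4, 8, 9, 15, 18, 23, 29} — 7 values for 7 variables — and 23 appears only in H's list, so H = 23.
The 6 still-open variables draw from only 6 values {4, 8, 9, 15, 18, 29}, so each is used; only G can be 18, hence G = 18.
E and F between them cover only {9, 29} — a naked pair. Remove those values from A, C, D.
So 8 goes to C.

C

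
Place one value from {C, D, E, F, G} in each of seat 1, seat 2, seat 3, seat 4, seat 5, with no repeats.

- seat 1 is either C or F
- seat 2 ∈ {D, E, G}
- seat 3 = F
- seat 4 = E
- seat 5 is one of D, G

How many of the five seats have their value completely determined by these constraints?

3

seat 3's domain is down to {F}, so seat 3 = F. Strike F from seat 1.
seat 4 must be E (only option left). So seat 2 can't be E.
seat 1's domain is down to {C}, so seat 1 = C.
Determined: seat 1=C, seat 3=F, seat 4=E. The other seats each still have more than one consistent value. That makes 3.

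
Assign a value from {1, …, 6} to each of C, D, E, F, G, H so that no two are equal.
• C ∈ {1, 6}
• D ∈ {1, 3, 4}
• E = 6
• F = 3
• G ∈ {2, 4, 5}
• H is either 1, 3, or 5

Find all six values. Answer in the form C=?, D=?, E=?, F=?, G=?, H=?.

C=1, D=4, E=6, F=3, G=2, H=5

E must be 6 (only option left). Eliminate 6 elsewhere: C.
That leaves F = 3. Remove 3 from D, H.
C has just one choice, so C = 1. So D, H can't be 1.
D must be 4 (only option left). Strike 4 from G.
H must be 5 (only option left). So G can't be 5.
G must be 2 (only option left).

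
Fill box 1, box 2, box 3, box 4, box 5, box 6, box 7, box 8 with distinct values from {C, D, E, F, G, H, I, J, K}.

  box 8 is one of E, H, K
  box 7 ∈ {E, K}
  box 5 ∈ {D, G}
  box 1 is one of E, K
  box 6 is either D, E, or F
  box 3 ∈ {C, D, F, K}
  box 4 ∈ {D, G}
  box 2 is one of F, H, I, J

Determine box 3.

The 2 variables box 1 and box 7 are confined to {E, K}, which locks those values in; drop them from box 3, box 6, box 8.
box 8 must be H (only option left). So box 2 can't be H.
box 4 and box 5 share exactly the 2 values {D, G}; by pigeonhole those values go to them, so strike D, G from box 3, box 6.
box 6 has just one choice, so box 6 = F. Remove F from box 2, box 3.
So box 3 = C.

C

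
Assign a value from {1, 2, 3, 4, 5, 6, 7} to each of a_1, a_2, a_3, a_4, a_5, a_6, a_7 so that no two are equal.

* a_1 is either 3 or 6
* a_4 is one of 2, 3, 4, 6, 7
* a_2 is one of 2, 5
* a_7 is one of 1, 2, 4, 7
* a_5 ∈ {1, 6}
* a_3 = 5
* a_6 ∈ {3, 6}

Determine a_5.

1

a_3 has just one choice, so a_3 = 5. Remove 5 from a_2.
a_2's domain is down to {2}, so a_2 = 2. Eliminate 2 elsewhere: a_4, a_7.
a_1 and a_6 share exactly the 2 values {3, 6}; by pigeonhole those values go to them, so strike 3, 6 from a_4, a_5.
So a_5 = 1.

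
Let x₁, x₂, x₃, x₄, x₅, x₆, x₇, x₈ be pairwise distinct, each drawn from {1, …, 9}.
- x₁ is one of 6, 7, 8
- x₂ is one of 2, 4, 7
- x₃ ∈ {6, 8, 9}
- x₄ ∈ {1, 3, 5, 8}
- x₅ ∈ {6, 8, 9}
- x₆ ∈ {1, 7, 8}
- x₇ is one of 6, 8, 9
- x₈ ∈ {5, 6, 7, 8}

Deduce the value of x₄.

x₃, x₅, x₇ share exactly the 3 values {6, 8, 9}; by pigeonhole those values go to them, so strike 6, 8, 9 from x₁, x₄, x₆, x₈.
x₁ must be 7 (only option left). Strike 7 from x₂, x₆, x₈.
x₆'s domain is down to {1}, so x₆ = 1. So x₄ can't be 1.
x₈ must be 5 (only option left). Strike 5 from x₄.
So x₄ = 3.

3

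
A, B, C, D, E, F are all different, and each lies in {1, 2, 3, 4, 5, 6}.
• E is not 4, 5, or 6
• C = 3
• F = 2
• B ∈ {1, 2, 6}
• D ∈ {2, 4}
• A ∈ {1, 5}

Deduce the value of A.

C must be 3 (only option left). So E can't be 3.
F's domain is down to {2}, so F = 2. Strike 2 from B, D, E.
D's domain is down to {4}, so D = 4.
E must be 1 (only option left). Eliminate 1 elsewhere: A, B.
So A = 5.

5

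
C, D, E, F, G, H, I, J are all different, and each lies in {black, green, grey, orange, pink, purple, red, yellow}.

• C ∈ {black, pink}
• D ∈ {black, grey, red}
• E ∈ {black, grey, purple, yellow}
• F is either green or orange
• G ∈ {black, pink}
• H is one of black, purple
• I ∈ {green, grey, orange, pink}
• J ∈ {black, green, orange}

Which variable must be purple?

H

The 8 variables draw from only 8 values {black, green, grey, orange, pink, purple, red, yellow}, so each is used; only D can be red, hence D = red.
The 7 still-open variables draw from only 7 values {black, green, grey, orange, pink, purple, yellow}, so each is used; only E can be yellow, hence E = yellow.
The 6 still-open variables draw from only 6 values {black, green, grey, orange, pink, purple}, so each is used; only I can be grey, hence I = grey.
The 5 still-open variables draw from only 5 values {black, green, orange, pink, purple}, so each is used; only H can be purple, hence H = purple.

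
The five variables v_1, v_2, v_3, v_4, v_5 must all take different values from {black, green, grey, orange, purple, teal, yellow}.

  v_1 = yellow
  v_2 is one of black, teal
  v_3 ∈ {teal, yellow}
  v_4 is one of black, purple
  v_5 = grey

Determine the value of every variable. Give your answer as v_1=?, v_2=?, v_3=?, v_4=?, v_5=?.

v_1=yellow, v_2=black, v_3=teal, v_4=purple, v_5=grey

v_1 must be yellow (only option left). Remove yellow from v_3.
v_3's domain is down to {teal}, so v_3 = teal. Remove teal from v_2.
v_5's domain is down to {grey}, so v_5 = grey.
v_2 has just one choice, so v_2 = black. So v_4 can't be black.
v_4's domain is down to {purple}, so v_4 = purple.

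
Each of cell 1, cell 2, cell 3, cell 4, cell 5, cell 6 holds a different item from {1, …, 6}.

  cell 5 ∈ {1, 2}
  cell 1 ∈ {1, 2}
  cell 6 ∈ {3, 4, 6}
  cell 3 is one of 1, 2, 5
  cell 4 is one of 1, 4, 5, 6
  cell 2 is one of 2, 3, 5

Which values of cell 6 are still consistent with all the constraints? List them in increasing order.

4, 6

The 2 variables cell 1 and cell 5 are confined to {1, 2}, which locks those values in; drop them from cell 2, cell 3, cell 4.
That leaves cell 3 = 5. Remove 5 from cell 2, cell 4.
That leaves cell 2 = 3. Strike 3 from cell 6.
No further eliminations apply; cell 6 can still be any of 4, 6.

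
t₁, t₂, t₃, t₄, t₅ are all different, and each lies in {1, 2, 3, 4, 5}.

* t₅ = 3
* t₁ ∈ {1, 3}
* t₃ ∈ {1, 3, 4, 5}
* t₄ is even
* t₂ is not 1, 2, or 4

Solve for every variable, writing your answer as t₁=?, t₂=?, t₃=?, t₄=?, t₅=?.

t₅'s domain is down to {3}, so t₅ = 3. So t₁, t₂, t₃ can't be 3.
t₁ has just one choice, so t₁ = 1. So t₃ can't be 1.
t₂'s domain is down to {5}, so t₂ = 5. Eliminate 5 elsewhere: t₃.
That leaves t₃ = 4. Remove 4 from t₄.
t₄ has just one choice, so t₄ = 2.

t₁=1, t₂=5, t₃=4, t₄=2, t₅=3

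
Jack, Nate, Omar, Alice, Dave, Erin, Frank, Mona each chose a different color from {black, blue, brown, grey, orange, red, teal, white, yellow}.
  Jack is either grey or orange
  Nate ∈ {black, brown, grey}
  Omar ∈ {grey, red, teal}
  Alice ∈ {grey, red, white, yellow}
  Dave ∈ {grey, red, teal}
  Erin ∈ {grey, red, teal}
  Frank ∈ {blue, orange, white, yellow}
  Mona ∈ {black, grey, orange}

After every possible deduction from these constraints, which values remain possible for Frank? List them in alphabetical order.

Omar, Dave, Erin share exactly the 3 values {grey, red, teal}; by pigeonhole those values go to them, so strike grey, red, teal from Jack, Nate, Alice, Mona.
Jack's domain is down to {orange}, so Jack = orange. Remove orange from Frank, Mona.
That leaves Mona = black. So Nate can't be black.
Nate must be brown (only option left).
No further eliminations apply; Frank can still be any of blue, white, yellow.

blue, white, yellow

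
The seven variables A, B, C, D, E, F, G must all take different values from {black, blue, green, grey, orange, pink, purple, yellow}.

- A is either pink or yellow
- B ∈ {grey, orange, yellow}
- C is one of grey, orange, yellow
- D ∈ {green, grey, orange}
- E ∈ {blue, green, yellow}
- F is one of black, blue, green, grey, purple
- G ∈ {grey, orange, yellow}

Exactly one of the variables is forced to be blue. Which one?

B, C, G share exactly the 3 values {grey, orange, yellow}; by pigeonhole those values go to them, so strike grey, orange, yellow from A, D, E, F.
That leaves A = pink.
D has just one choice, so D = green. Eliminate green elsewhere: E, F.
So blue goes to E.

E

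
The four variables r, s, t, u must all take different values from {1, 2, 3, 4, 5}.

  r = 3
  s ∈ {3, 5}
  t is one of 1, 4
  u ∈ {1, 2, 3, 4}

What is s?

r must be 3 (only option left). Eliminate 3 elsewhere: s, u.
So s = 5.

5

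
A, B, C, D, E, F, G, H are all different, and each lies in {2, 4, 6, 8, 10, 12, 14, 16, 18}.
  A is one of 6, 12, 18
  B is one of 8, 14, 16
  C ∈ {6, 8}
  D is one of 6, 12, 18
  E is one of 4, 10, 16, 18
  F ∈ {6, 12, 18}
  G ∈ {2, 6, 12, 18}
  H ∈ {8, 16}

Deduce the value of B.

A, D, F between them cover only {6, 12, 18} — a naked triple. Remove those values from C, E, G.
C has just one choice, so C = 8. Eliminate 8 elsewhere: B, H.
G must be 2 (only option left).
H has just one choice, so H = 16. Strike 16 from B, E.
So B = 14.

14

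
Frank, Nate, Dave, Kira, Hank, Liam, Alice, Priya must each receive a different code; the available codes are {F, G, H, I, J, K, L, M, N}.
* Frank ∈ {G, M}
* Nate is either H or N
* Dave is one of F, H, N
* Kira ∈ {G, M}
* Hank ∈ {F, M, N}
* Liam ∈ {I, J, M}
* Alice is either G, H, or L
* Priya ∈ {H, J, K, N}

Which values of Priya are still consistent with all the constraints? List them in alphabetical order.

J, K

The 2 variables Frank and Kira are confined to {G, M}, which locks those values in; drop them from Hank, Liam, Alice.
Nate, Dave, Hank share exactly the 3 values {F, H, N}; by pigeonhole those values go to them, so strike F, H, N from Alice, Priya.
Alice's domain is down to {L}, so Alice = L.
No further eliminations apply; Priya can still be any of J, K.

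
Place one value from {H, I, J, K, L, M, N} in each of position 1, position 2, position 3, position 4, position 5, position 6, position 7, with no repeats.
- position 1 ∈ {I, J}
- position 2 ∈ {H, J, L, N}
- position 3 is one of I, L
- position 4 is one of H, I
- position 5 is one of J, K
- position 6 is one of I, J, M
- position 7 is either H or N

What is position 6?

M

The 7 variables draw from only 7 values {H, I, J, K, L, M, N}, so each is used; only position 5 can be K, hence position 5 = K.
Among the 6 still-open variables, M fits only position 6 (and all 6 values in {H, I, J, L, M, N} must be used), so position 6 = M.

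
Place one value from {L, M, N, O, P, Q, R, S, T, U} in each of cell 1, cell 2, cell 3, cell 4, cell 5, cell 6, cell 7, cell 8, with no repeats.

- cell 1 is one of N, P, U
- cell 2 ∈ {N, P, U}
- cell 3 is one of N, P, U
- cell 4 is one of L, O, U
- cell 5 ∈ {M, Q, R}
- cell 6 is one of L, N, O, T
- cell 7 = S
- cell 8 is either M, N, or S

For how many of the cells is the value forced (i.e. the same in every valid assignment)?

2

cell 7 has just one choice, so cell 7 = S. Eliminate S elsewhere: cell 8.
cell 1, cell 2, cell 3 share exactly the 3 values {N, P, U}; by pigeonhole those values go to them, so strike N, P, U from cell 4, cell 6, cell 8.
cell 8 must be M (only option left). Remove M from cell 5.
Determined: cell 7=S, cell 8=M. The other cells each still have more than one consistent value. That makes 2.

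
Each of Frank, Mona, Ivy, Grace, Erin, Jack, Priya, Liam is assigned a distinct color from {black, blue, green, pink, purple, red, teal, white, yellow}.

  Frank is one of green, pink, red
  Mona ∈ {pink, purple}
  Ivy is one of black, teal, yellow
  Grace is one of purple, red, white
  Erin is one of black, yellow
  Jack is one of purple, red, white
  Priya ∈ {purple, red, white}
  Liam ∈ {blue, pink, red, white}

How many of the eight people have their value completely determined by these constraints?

3

Grace, Jack, Priya share exactly the 3 values {purple, red, white}; by pigeonhole those values go to them, so strike purple, red, white from Frank, Mona, Liam.
Mona must be pink (only option left). Strike pink from Frank, Liam.
Liam has just one choice, so Liam = blue.
That leaves Frank = green.
Determined: Frank=green, Mona=pink, Liam=blue. The other people each still have more than one consistent value. That makes 3.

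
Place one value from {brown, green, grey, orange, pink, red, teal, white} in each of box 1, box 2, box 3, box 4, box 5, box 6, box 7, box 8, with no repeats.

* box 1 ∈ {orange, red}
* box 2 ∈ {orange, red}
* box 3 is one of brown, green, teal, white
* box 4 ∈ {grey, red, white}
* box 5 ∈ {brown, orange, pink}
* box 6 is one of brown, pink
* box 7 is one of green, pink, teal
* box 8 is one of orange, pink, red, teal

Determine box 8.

teal

Among the 8 variables, grey fits only box 4 (and all 8 values in {brown, green, grey, orange, pink, red, teal, white} must be used), so box 4 = grey.
The 7 still-open variables draw from only 7 values {brown, green, orange, pink, red, teal, white}, so each is used; only box 3 can be white, hence box 3 = white.
The 6 still-open variables together cover exactly {brown, green, orange, pink, red, teal} — 6 values for 6 variables — and green appears only in box 7's list, so box 7 = green.
Among the 5 still-open variables, teal fits only box 8 (and all 5 values in {brown, orange, pink, red, teal} must be used), so box 8 = teal.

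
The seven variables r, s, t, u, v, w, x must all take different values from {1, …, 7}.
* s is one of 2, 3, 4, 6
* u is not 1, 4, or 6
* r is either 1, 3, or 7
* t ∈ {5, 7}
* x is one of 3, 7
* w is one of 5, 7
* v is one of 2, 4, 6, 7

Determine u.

2

Among the 7 variables, 1 fits only r (and all 7 values in {1, 2, 3, 4, 5, 6, 7} must be used), so r = 1.
t and w share exactly the 2 values {5, 7}; by pigeonhole those values go to them, so strike 5, 7 from u, v, x.
x must be 3 (only option left). Strike 3 from s, u.
So u = 2.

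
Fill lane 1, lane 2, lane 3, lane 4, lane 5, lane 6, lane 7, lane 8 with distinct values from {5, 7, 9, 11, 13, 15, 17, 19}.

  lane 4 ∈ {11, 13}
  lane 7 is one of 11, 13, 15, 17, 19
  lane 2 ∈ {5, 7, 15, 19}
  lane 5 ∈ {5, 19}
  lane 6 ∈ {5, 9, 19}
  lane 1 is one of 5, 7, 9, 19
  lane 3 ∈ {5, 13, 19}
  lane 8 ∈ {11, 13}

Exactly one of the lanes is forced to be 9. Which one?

lane 6

The 8 variables together cover exactly {5, 7, 9, 11, 13, 15, 17, 19} — 8 values for 8 variables — and 17 appears only in lane 7's list, so lane 7 = 17.
Among the 7 still-open variables, 15 fits only lane 2 (and all 7 values in {5, 7, 9, 11, 13, 15, 19} must be used), so lane 2 = 15.
Among the 6 still-open variables, 7 fits only lane 1 (and all 6 values in {5, 7, 9, 11, 13, 19} must be used), so lane 1 = 7.
The 5 still-open variables together cover exactly {5, 9, 11, 13, 19} — 5 values for 5 variables — and 9 appears only in lane 6's list, so lane 6 = 9.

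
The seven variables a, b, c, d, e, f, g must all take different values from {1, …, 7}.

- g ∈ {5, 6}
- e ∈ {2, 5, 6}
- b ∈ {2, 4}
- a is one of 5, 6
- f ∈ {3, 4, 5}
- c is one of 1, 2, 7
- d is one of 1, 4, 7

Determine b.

4

Among the 7 variables, 3 fits only f (and all 7 values in {1, 2, 3, 4, 5, 6, 7} must be used), so f = 3.
The 2 variables a and g are confined to {5, 6}, which locks those values in; drop them from e.
That leaves e = 2. So b, c can't be 2.
So b = 4.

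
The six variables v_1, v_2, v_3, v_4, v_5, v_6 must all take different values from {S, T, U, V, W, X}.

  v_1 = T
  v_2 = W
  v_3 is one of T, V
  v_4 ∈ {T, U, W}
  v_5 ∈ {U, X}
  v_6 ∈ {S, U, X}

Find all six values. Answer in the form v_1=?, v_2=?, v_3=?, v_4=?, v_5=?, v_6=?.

v_1 has just one choice, so v_1 = T. Strike T from v_3, v_4.
v_2's domain is down to {W}, so v_2 = W. Eliminate W elsewhere: v_4.
That leaves v_3 = V.
v_4's domain is down to {U}, so v_4 = U. Strike U from v_5, v_6.
v_5 must be X (only option left). Remove X from v_6.
v_6's domain is down to {S}, so v_6 = S.

v_1=T, v_2=W, v_3=V, v_4=U, v_5=X, v_6=S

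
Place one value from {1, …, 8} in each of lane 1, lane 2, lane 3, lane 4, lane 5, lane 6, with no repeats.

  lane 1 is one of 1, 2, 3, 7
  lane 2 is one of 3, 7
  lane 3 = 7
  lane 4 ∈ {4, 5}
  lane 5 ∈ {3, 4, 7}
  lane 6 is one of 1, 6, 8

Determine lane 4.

5

lane 3 has just one choice, so lane 3 = 7. Remove 7 from lane 1, lane 2, lane 5.
lane 2 must be 3 (only option left). Remove 3 from lane 1, lane 5.
lane 5 must be 4 (only option left). Eliminate 4 elsewhere: lane 4.
So lane 4 = 5.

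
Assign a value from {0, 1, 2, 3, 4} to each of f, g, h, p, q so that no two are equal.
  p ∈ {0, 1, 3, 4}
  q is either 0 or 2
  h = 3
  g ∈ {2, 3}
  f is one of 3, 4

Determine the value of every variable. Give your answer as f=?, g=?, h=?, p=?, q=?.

h must be 3 (only option left). Eliminate 3 elsewhere: f, g, p.
f has just one choice, so f = 4. Remove 4 from p.
g must be 2 (only option left). So q can't be 2.
q must be 0 (only option left). Remove 0 from p.
p must be 1 (only option left).

f=4, g=2, h=3, p=1, q=0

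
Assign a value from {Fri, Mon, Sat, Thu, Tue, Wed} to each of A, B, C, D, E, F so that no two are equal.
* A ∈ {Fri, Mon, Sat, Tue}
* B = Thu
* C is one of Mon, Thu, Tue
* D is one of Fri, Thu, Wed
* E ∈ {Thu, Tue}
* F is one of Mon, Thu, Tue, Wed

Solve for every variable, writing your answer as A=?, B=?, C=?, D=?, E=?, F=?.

A=Sat, B=Thu, C=Mon, D=Fri, E=Tue, F=Wed

B's domain is down to {Thu}, so B = Thu. Strike Thu from C, D, E, F.
E must be Tue (only option left). So A, C, F can't be Tue.
C has just one choice, so C = Mon. Remove Mon from A, F.
F has just one choice, so F = Wed. Eliminate Wed elsewhere: D.
D's domain is down to {Fri}, so D = Fri. Strike Fri from A.
A's domain is down to {Sat}, so A = Sat.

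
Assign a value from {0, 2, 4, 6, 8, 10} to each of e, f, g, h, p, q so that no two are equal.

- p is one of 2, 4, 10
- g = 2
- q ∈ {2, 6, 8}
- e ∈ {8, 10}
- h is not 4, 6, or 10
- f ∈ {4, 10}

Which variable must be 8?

e

g has just one choice, so g = 2. Remove 2 from h, p, q.
Among the 5 still-open variables, 0 fits only h (and all 5 values in {0, 4, 6, 8, 10} must be used), so h = 0.
The 4 still-open variables draw from only 4 values {4, 6, 8, 10}, so each is used; only q can be 6, hence q = 6.
The 3 still-open variables draw from only 3 values {4, 8, 10}, so each is used; only e can be 8, hence e = 8.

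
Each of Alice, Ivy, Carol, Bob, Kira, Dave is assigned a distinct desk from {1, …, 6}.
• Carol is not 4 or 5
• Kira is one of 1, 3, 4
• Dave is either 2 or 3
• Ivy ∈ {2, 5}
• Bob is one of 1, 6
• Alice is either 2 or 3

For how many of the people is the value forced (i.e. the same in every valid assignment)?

The 6 variables draw from only 6 values {1, 2, 3, 4, 5, 6}, so each is used; only Kira can be 4, hence Kira = 4.
The 5 still-open variables together cover exactly {1, 2, 3, 5, 6} — 5 values for 5 variables — and 5 appears only in Ivy's list, so Ivy = 5.
The 2 variables Alice and Dave are confined to {2, 3}, which locks those values in; drop them from Carol.
Determined: Ivy=5, Kira=4. The other people each still have more than one consistent value. That makes 2.

2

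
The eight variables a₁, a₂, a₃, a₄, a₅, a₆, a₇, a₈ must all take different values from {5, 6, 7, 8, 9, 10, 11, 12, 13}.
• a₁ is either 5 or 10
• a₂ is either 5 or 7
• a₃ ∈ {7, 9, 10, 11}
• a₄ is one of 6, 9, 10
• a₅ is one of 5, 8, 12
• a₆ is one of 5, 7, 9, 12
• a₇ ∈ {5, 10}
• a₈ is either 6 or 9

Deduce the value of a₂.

7

The 8 variables draw from only 8 values {5, 6, 7, 8, 9, 10, 11, 12}, so each is used; only a₅ can be 8, hence a₅ = 8.
The 7 still-open variables together cover exactly {5, 6, 7, 9, 10, 11, 12} — 7 values for 7 variables — and 11 appears only in a₃'s list, so a₃ = 11.
Among the 6 still-open variables, 12 fits only a₆ (and all 6 values in {5, 6, 7, 9, 10, 12} must be used), so a₆ = 12.
Among the 5 still-open variables, 7 fits only a₂ (and all 5 values in {5, 6, 7, 9, 10} must be used), so a₂ = 7.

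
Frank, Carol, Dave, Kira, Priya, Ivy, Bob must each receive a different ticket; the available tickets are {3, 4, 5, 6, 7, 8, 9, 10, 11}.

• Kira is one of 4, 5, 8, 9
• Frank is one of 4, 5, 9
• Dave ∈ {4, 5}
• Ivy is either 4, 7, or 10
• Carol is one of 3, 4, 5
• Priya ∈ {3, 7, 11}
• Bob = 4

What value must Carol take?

3

Bob must be 4 (only option left). Strike 4 from Frank, Carol, Dave, Kira, Ivy.
Dave must be 5 (only option left). Strike 5 from Frank, Carol, Kira.
So Carol = 3.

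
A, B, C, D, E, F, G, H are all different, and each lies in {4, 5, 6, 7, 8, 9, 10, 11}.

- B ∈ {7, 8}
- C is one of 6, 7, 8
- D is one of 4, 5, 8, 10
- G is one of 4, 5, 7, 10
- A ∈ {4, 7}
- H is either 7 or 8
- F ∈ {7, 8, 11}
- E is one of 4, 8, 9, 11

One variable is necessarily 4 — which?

A

The 8 variables draw from only 8 values {4, 5, 6, 7, 8, 9, 10, 11}, so each is used; only C can be 6, hence C = 6.
The 7 still-open variables together cover exactly {4, 5, 7, 8, 9, 10, 11} — 7 values for 7 variables — and 9 appears only in E's list, so E = 9.
The 6 still-open variables draw from only 6 values {4, 5, 7, 8, 10, 11}, so each is used; only F can be 11, hence F = 11.
B and H between them cover only {7, 8} — a naked pair. Remove those values from A, D, G.
So 4 goes to A.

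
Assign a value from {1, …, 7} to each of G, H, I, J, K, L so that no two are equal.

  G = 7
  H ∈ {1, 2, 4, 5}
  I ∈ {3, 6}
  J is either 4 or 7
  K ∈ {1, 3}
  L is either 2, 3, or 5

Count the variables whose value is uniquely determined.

G has just one choice, so G = 7. So J can't be 7.
That leaves J = 4. Eliminate 4 elsewhere: H.
Determined: G=7, J=4. The other variables each still have more than one consistent value. That makes 2.

2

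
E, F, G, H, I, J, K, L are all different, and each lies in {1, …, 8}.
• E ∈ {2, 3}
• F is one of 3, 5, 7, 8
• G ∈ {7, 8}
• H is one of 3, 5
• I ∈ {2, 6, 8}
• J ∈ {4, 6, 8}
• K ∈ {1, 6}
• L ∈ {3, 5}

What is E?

2

Among the 8 variables, 1 fits only K (and all 8 values in {1, 2, 3, 4, 5, 6, 7, 8} must be used), so K = 1.
The 7 still-open variables together cover exactly {2, 3, 4, 5, 6, 7, 8} — 7 values for 7 variables — and 4 appears only in J's list, so J = 4.
Among the 6 still-open variables, 6 fits only I (and all 6 values in {2, 3, 5, 6, 7, 8} must be used), so I = 6.
The 5 still-open variables draw from only 5 values {2, 3, 5, 7, 8}, so each is used; only E can be 2, hence E = 2.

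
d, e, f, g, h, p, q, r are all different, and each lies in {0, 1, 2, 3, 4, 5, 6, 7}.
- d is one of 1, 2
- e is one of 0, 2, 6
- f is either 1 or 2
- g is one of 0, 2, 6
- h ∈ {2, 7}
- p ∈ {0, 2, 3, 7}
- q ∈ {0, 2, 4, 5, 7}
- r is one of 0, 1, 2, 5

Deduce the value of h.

Among the 8 variables, 3 fits only p (and all 8 values in {0, 1, 2, 3, 4, 5, 6, 7} must be used), so p = 3.
The 7 still-open variables together cover exactly {0, 1, 2, 4, 5, 6, 7} — 7 values for 7 variables — and 4 appears only in q's list, so q = 4.
The 6 still-open variables together cover exactly {0, 1, 2, 5, 6, 7} — 6 values for 6 variables — and 5 appears only in r's list, so r = 5.
The 5 still-open variables together cover exactly {0, 1, 2, 6, 7} — 5 values for 5 variables — and 7 appears only in h's list, so h = 7.

7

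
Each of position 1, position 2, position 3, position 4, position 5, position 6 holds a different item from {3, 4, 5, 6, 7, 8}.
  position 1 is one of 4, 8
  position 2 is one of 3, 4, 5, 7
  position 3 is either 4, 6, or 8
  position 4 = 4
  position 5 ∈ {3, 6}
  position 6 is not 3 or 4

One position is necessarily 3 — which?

position 5

position 4's domain is down to {4}, so position 4 = 4. So position 1, position 2, position 3 can't be 4.
That leaves position 1 = 8. So position 3, position 6 can't be 8.
That leaves position 3 = 6. Remove 6 from position 5, position 6.
So 3 goes to position 5.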